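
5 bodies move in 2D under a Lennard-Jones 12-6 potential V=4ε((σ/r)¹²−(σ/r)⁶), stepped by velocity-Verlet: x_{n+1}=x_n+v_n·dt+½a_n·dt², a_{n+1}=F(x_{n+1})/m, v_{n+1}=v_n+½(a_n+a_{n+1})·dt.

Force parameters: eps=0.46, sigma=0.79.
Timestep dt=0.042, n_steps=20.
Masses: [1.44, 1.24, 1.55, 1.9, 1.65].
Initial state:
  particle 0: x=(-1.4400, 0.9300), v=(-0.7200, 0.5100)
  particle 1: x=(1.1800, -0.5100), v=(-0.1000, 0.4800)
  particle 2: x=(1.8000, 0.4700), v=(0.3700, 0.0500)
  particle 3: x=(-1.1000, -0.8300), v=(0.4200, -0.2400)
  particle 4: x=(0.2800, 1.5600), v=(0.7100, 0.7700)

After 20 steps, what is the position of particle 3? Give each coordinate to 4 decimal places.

step 0: x0=(-1.4400, 0.9300) x1=(1.1800, -0.5100) x2=(1.8000, 0.4700) x3=(-1.1000, -0.8300) x4=(0.2800, 1.5600)
step 1: x0=(-1.4702, 0.9514) x1=(1.1761, -0.4894) x2=(1.8153, 0.4717) x3=(-1.0824, -0.8401) x4=(0.3098, 1.5923)
step 2: x0=(-1.5004, 0.9728) x1=(1.1728, -0.4678) x2=(1.8301, 0.4728) x3=(-1.0647, -0.8501) x4=(0.3396, 1.6246)
step 3: x0=(-1.5305, 0.9941) x1=(1.1701, -0.4453) x2=(1.8443, 0.4731) x3=(-1.0471, -0.8601) x4=(0.3695, 1.6568)
step 4: x0=(-1.5606, 1.0154) x1=(1.1681, -0.4218) x2=(1.8579, 0.4726) x3=(-1.0294, -0.8700) x4=(0.3993, 1.6890)
step 5: x0=(-1.5907, 1.0367) x1=(1.1668, -0.3973) x2=(1.8709, 0.4714) x3=(-1.0118, -0.8800) x4=(0.4291, 1.7212)
step 6: x0=(-1.6207, 1.0580) x1=(1.1664, -0.3718) x2=(1.8832, 0.4694) x3=(-0.9941, -0.8899) x4=(0.4590, 1.7533)
step 7: x0=(-1.6507, 1.0792) x1=(1.1668, -0.3453) x2=(1.8947, 0.4665) x3=(-0.9765, -0.8998) x4=(0.4888, 1.7854)
step 8: x0=(-1.6807, 1.1005) x1=(1.1682, -0.3176) x2=(1.9055, 0.4628) x3=(-0.9588, -0.9096) x4=(0.5187, 1.8175)
step 9: x0=(-1.7107, 1.1217) x1=(1.1707, -0.2887) x2=(1.9153, 0.4582) x3=(-0.9411, -0.9195) x4=(0.5486, 1.8495)
step 10: x0=(-1.7407, 1.1429) x1=(1.1743, -0.2587) x2=(1.9242, 0.4527) x3=(-0.9234, -0.9294) x4=(0.5785, 1.8815)
step 11: x0=(-1.7706, 1.1641) x1=(1.1793, -0.2273) x2=(1.9320, 0.4462) x3=(-0.9057, -0.9392) x4=(0.6084, 1.9134)
step 12: x0=(-1.8006, 1.1853) x1=(1.1857, -0.1947) x2=(1.9386, 0.4386) x3=(-0.8881, -0.9490) x4=(0.6384, 1.9454)
step 13: x0=(-1.8305, 1.2065) x1=(1.1936, -0.1608) x2=(1.9440, 0.4301) x3=(-0.8704, -0.9588) x4=(0.6683, 1.9773)
step 14: x0=(-1.8604, 1.2277) x1=(1.2029, -0.1257) x2=(1.9481, 0.4206) x3=(-0.8526, -0.9686) x4=(0.6983, 2.0091)
step 15: x0=(-1.8904, 1.2489) x1=(1.2134, -0.0897) x2=(1.9514, 0.4105) x3=(-0.8349, -0.9784) x4=(0.7283, 2.0410)
step 16: x0=(-1.9203, 1.2700) x1=(1.2241, -0.0536) x2=(1.9544, 0.4002) x3=(-0.8172, -0.9882) x4=(0.7583, 2.0728)
step 17: x0=(-1.9502, 1.2912) x1=(1.2329, -0.0187) x2=(1.9589, 0.3910) x3=(-0.7995, -0.9980) x4=(0.7883, 2.1046)
step 18: x0=(-1.9801, 1.3124) x1=(1.2364, 0.0133) x2=(1.9677, 0.3841) x3=(-0.7817, -1.0078) x4=(0.8183, 2.1363)
step 19: x0=(-2.0100, 1.3335) x1=(1.2316, 0.0411) x2=(1.9831, 0.3806) x3=(-0.7640, -1.0175) x4=(0.8483, 2.1681)
step 20: x0=(-2.0399, 1.3547) x1=(1.2195, 0.0656) x2=(2.0042, 0.3797) x3=(-0.7462, -1.0273) x4=(0.8783, 2.1998)

(-0.7462, -1.0273)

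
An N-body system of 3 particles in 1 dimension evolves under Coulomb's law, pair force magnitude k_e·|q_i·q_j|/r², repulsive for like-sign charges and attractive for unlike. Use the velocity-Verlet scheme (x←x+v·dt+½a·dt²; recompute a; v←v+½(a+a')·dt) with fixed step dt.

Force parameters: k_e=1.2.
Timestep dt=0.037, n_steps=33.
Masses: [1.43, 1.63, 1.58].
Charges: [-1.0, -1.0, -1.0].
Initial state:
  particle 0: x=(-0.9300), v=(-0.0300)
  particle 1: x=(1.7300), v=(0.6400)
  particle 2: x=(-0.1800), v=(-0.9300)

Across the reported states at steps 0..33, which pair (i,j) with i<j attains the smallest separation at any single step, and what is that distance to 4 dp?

step 0: x0=(-0.9300) x1=(1.7300) x2=(-0.1800)
step 1: x0=(-0.9322) x1=(1.7539) x2=(-0.2136)
step 2: x0=(-0.9368) x1=(1.7782) x2=(-0.2455)
step 3: x0=(-0.9440) x1=(1.8029) x2=(-0.2755)
step 4: x0=(-0.9538) x1=(1.8279) x2=(-0.3033)
step 5: x0=(-0.9666) x1=(1.8533) x2=(-0.3290)
step 6: x0=(-0.9823) x1=(1.8790) x2=(-0.3523)
step 7: x0=(-1.0010) x1=(1.9051) x2=(-0.3732)
step 8: x0=(-1.0228) x1=(1.9314) x2=(-0.3917)
step 9: x0=(-1.0477) x1=(1.9581) x2=(-0.4077)
step 10: x0=(-1.0754) x1=(1.9851) x2=(-0.4214)
step 11: x0=(-1.1060) x1=(2.0123) x2=(-0.4328)
step 12: x0=(-1.1392) x1=(2.0398) x2=(-0.4421)
step 13: x0=(-1.1749) x1=(2.0676) x2=(-0.4495)
step 14: x0=(-1.2128) x1=(2.0956) x2=(-0.4550)
step 15: x0=(-1.2529) x1=(2.1239) x2=(-0.4589)
step 16: x0=(-1.2949) x1=(2.1524) x2=(-0.4613)
step 17: x0=(-1.3387) x1=(2.1812) x2=(-0.4623)
step 18: x0=(-1.3840) x1=(2.2102) x2=(-0.4622)
step 19: x0=(-1.4308) x1=(2.2394) x2=(-0.4610)
step 20: x0=(-1.4789) x1=(2.2688) x2=(-0.4588)
step 21: x0=(-1.5282) x1=(2.2984) x2=(-0.4557)
step 22: x0=(-1.5785) x1=(2.3282) x2=(-0.4519)
step 23: x0=(-1.6299) x1=(2.3582) x2=(-0.4474)
step 24: x0=(-1.6821) x1=(2.3885) x2=(-0.4422)
step 25: x0=(-1.7352) x1=(2.4188) x2=(-0.4366)
step 26: x0=(-1.7889) x1=(2.4494) x2=(-0.4304)
step 27: x0=(-1.8434) x1=(2.4802) x2=(-0.4238)
step 28: x0=(-1.8985) x1=(2.5111) x2=(-0.4168)
step 29: x0=(-1.9542) x1=(2.5422) x2=(-0.4095)
step 30: x0=(-2.0105) x1=(2.5735) x2=(-0.4018)
step 31: x0=(-2.0672) x1=(2.6049) x2=(-0.3939)
step 32: x0=(-2.1244) x1=(2.6365) x2=(-0.3857)
step 33: x0=(-2.1820) x1=(2.6682) x2=(-0.3773)

pair (0,2), distance 0.6278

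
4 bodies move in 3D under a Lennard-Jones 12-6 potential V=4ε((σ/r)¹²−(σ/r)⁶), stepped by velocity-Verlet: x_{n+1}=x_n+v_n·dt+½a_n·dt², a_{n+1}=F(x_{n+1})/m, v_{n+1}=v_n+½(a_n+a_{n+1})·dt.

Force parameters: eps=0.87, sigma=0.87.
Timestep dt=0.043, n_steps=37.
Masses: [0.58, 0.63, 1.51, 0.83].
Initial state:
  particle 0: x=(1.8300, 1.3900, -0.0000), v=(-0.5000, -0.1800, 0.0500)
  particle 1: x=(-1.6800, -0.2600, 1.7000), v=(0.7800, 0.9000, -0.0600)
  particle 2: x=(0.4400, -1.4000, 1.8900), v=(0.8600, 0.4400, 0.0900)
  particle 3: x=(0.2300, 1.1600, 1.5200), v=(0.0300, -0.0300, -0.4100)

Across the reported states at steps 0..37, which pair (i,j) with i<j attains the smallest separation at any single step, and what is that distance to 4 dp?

step 0: x0=(1.8300, 1.3900, -0.0000) x1=(-1.6800, -0.2600, 1.7000) x2=(0.4400, -1.4000, 1.8900) x3=(0.2300, 1.1600, 1.5200)
step 1: x0=(1.8085, 1.3823, 0.0022) x1=(-1.6464, -0.2213, 1.6974) x2=(0.4770, -1.3811, 1.8939) x3=(0.2313, 1.1587, 1.5023)
step 2: x0=(1.7868, 1.3745, 0.0045) x1=(-1.6127, -0.1826, 1.6948) x2=(0.5139, -1.3621, 1.8977) x3=(0.2326, 1.1573, 1.4846)
step 3: x0=(1.7651, 1.3667, 0.0068) x1=(-1.5789, -0.1438, 1.6923) x2=(0.5508, -1.3431, 1.9016) x3=(0.2340, 1.1559, 1.4669)
step 4: x0=(1.7433, 1.3589, 0.0093) x1=(-1.5450, -0.1051, 1.6897) x2=(0.5878, -1.3241, 1.9054) x3=(0.2353, 1.1544, 1.4491)
step 5: x0=(1.7213, 1.3511, 0.0119) x1=(-1.5109, -0.0662, 1.6871) x2=(0.6246, -1.3051, 1.9093) x3=(0.2367, 1.1529, 1.4312)
step 6: x0=(1.6992, 1.3433, 0.0146) x1=(-1.4767, -0.0274, 1.6844) x2=(0.6615, -1.2860, 1.9131) x3=(0.2381, 1.1513, 1.4133)
step 7: x0=(1.6770, 1.3354, 0.0174) x1=(-1.4424, 0.0115, 1.6818) x2=(0.6984, -1.2669, 1.9170) x3=(0.2395, 1.1496, 1.3952)
step 8: x0=(1.6546, 1.3275, 0.0204) x1=(-1.4079, 0.0505, 1.6792) x2=(0.7352, -1.2478, 1.9208) x3=(0.2409, 1.1478, 1.3771)
step 9: x0=(1.6320, 1.3196, 0.0236) x1=(-1.3731, 0.0896, 1.6765) x2=(0.7720, -1.2286, 1.9246) x3=(0.2424, 1.1460, 1.3589)
step 10: x0=(1.6092, 1.3116, 0.0270) x1=(-1.3381, 0.1288, 1.6738) x2=(0.8088, -1.2095, 1.9284) x3=(0.2438, 1.1440, 1.3407)
step 11: x0=(1.5862, 1.3036, 0.0306) x1=(-1.3029, 0.1681, 1.6710) x2=(0.8456, -1.1903, 1.9322) x3=(0.2452, 1.1419, 1.3223)
step 12: x0=(1.5630, 1.2956, 0.0345) x1=(-1.2674, 0.2076, 1.6682) x2=(0.8824, -1.1710, 1.9360) x3=(0.2466, 1.1396, 1.3037)
step 13: x0=(1.5394, 1.2876, 0.0386) x1=(-1.2314, 0.2473, 1.6653) x2=(0.9191, -1.1518, 1.9398) x3=(0.2479, 1.1372, 1.2851)
step 14: x0=(1.5155, 1.2794, 0.0431) x1=(-1.1951, 0.2872, 1.6623) x2=(0.9559, -1.1325, 1.9436) x3=(0.2492, 1.1346, 1.2663)
step 15: x0=(1.4912, 1.2713, 0.0479) x1=(-1.1582, 0.3274, 1.6592) x2=(0.9926, -1.1132, 1.9474) x3=(0.2504, 1.1317, 1.2474)
step 16: x0=(1.4665, 1.2631, 0.0532) x1=(-1.1207, 0.3678, 1.6559) x2=(1.0293, -1.0938, 1.9511) x3=(0.2514, 1.1287, 1.2284)
step 17: x0=(1.4412, 1.2548, 0.0590) x1=(-1.0825, 0.4087, 1.6523) x2=(1.0660, -1.0744, 1.9549) x3=(0.2523, 1.1253, 1.2091)
step 18: x0=(1.4154, 1.2464, 0.0653) x1=(-1.0433, 0.4500, 1.6485) x2=(1.1026, -1.0550, 1.9586) x3=(0.2529, 1.1216, 1.1898)
step 19: x0=(1.3889, 1.2380, 0.0723) x1=(-1.0031, 0.4919, 1.6443) x2=(1.1393, -1.0356, 1.9624) x3=(0.2532, 1.1175, 1.1702)
step 20: x0=(1.3617, 1.2294, 0.0800) x1=(-0.9615, 0.5344, 1.6396) x2=(1.1759, -1.0161, 1.9661) x3=(0.2531, 1.1129, 1.1506)
step 21: x0=(1.3335, 1.2207, 0.0887) x1=(-0.9182, 0.5776, 1.6343) x2=(1.2126, -0.9966, 1.9698) x3=(0.2523, 1.1077, 1.1308)
step 22: x0=(1.3041, 1.2120, 0.0984) x1=(-0.8729, 0.6218, 1.6280) x2=(1.2492, -0.9771, 1.9735) x3=(0.2508, 1.1019, 1.1110)
step 23: x0=(1.2735, 1.2030, 0.1094) x1=(-0.8248, 0.6671, 1.6205) x2=(1.2857, -0.9576, 1.9772) x3=(0.2482, 1.0953, 1.0912)
step 24: x0=(1.2412, 1.1939, 0.1220) x1=(-0.7734, 0.7137, 1.6114) x2=(1.3223, -0.9380, 1.9808) x3=(0.2442, 1.0878, 1.0717)
step 25: x0=(1.2070, 1.1845, 0.1364) x1=(-0.7177, 0.7619, 1.6000) x2=(1.3589, -0.9184, 1.9845) x3=(0.2383, 1.0792, 1.0526)
step 26: x0=(1.1705, 1.1749, 0.1530) x1=(-0.6567, 0.8118, 1.5856) x2=(1.3954, -0.8988, 1.9881) x3=(0.2300, 1.0694, 1.0342)
step 27: x0=(1.1311, 1.1649, 0.1724) x1=(-0.5899, 0.8634, 1.5675) x2=(1.4319, -0.8791, 1.9918) x3=(0.2194, 1.0586, 1.0168)
step 28: x0=(1.0881, 1.1545, 0.1950) x1=(-0.5202, 0.9156, 1.5475) x2=(1.4684, -0.8594, 1.9954) x3=(0.2092, 1.0475, 0.9985)
step 29: x0=(1.0408, 1.1435, 0.2217) x1=(-0.4655, 0.9651, 1.5389) x2=(1.5049, -0.8397, 1.9990) x3=(0.2134, 1.0388, 0.9689)
step 30: x0=(0.9879, 1.1318, 0.2533) x1=(-0.4452, 1.0108, 1.5591) x2=(1.5413, -0.8199, 2.0025) x3=(0.2476, 1.0334, 0.9138)
step 31: x0=(0.9322, 1.1198, 0.2875) x1=(-0.4305, 1.0564, 1.5845) x2=(1.5778, -0.8002, 2.0061) x3=(0.2880, 1.0284, 0.8531)
step 32: x0=(0.9441, 1.1173, 0.2625) x1=(-0.4115, 1.1018, 1.6056) x2=(1.6142, -0.7804, 2.0097) x3=(0.2781, 1.0167, 0.8371)
step 33: x0=(0.9965, 1.1209, 0.2025) x1=(-0.3882, 1.1467, 1.6220) x2=(1.6506, -0.7605, 2.0132) x3=(0.2365, 1.0012, 0.8492)
step 34: x0=(1.0454, 1.1240, 0.1455) x1=(-0.3623, 1.1909, 1.6351) x2=(1.6870, -0.7407, 2.0167) x3=(0.1955, 0.9864, 0.8616)
step 35: x0=(1.0886, 1.1262, 0.0934) x1=(-0.3363, 1.2353, 1.6483) x2=(1.7234, -0.7208, 2.0202) x3=(0.1584, 0.9721, 0.8706)
step 36: x0=(1.1277, 1.1277, 0.0447) x1=(-0.3125, 1.2807, 1.6648) x2=(1.7597, -0.7009, 2.0237) x3=(0.1258, 0.9575, 0.8746)
step 37: x0=(1.1640, 1.1287, -0.0015) x1=(-0.2903, 1.3275, 1.6844) x2=(1.7961, -0.6810, 2.0271) x3=(0.0965, 0.9421, 0.8747)

pair (0,3), distance 0.8621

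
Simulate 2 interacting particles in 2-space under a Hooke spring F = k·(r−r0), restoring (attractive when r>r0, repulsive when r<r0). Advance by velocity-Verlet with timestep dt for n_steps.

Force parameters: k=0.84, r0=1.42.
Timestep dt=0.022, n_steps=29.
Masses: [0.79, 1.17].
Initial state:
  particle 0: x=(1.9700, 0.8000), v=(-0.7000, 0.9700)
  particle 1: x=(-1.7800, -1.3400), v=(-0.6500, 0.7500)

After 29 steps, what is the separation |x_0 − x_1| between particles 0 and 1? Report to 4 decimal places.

step 0: x0=(1.9700, 0.8000) x1=(-1.7800, -1.3400)
step 1: x0=(1.9540, 0.8210) x1=(-1.7939, -1.3233)
step 2: x0=(1.9366, 0.8412) x1=(-1.8069, -1.3060)
step 3: x0=(1.9180, 0.8607) x1=(-1.8190, -1.2883)
step 4: x0=(1.8981, 0.8794) x1=(-1.8302, -1.2700)
step 5: x0=(1.8768, 0.8974) x1=(-1.8406, -1.2512)
step 6: x0=(1.8544, 0.9147) x1=(-1.8501, -1.2320)
step 7: x0=(1.8306, 0.9312) x1=(-1.8588, -1.2122)
step 8: x0=(1.8056, 0.9470) x1=(-1.8666, -1.1920)
step 9: x0=(1.7793, 0.9621) x1=(-1.8735, -1.1713)
step 10: x0=(1.7517, 0.9764) x1=(-1.8796, -1.1500)
step 11: x0=(1.7230, 0.9900) x1=(-1.8849, -1.1283)
step 12: x0=(1.6929, 1.0029) x1=(-1.8893, -1.1061)
step 13: x0=(1.6617, 1.0151) x1=(-1.8929, -1.0834)
step 14: x0=(1.6293, 1.0265) x1=(-1.8957, -1.0602)
step 15: x0=(1.5957, 1.0373) x1=(-1.8978, -1.0366)
step 16: x0=(1.5609, 1.0474) x1=(-1.8990, -1.0125)
step 17: x0=(1.5250, 1.0567) x1=(-1.8994, -0.9879)
step 18: x0=(1.4880, 1.0654) x1=(-1.8991, -0.9629)
step 19: x0=(1.4498, 1.0735) x1=(-1.8980, -0.9374)
step 20: x0=(1.4105, 1.0808) x1=(-1.8962, -0.9114)
step 21: x0=(1.3702, 1.0876) x1=(-1.8936, -0.8851)
step 22: x0=(1.3288, 1.0937) x1=(-1.8904, -0.8583)
step 23: x0=(1.2863, 1.0991) x1=(-1.8864, -0.8311)
step 24: x0=(1.2429, 1.1040) x1=(-1.8818, -0.8034)
step 25: x0=(1.1985, 1.1082) x1=(-1.8765, -0.7754)
step 26: x0=(1.1531, 1.1119) x1=(-1.8706, -0.7469)
step 27: x0=(1.1068, 1.1150) x1=(-1.8640, -0.7181)
step 28: x0=(1.0595, 1.1175) x1=(-1.8568, -0.6889)
step 29: x0=(1.0114, 1.1195) x1=(-1.8490, -0.6593)

3.3684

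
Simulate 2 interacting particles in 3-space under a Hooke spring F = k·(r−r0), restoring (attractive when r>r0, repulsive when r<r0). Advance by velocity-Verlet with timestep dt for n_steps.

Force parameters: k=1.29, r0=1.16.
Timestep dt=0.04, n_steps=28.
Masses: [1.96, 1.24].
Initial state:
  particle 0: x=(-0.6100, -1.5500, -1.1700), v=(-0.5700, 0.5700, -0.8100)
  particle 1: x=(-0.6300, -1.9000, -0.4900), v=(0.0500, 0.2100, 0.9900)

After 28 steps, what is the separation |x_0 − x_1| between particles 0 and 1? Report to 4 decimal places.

step 0: x0=(-0.6100, -1.5500, -1.1700) x1=(-0.6300, -1.9000, -0.4900)
step 1: x0=(-0.6328, -1.5271, -1.2026) x1=(-0.6280, -1.8918, -0.4501)
step 2: x0=(-0.6556, -1.5041, -1.2355) x1=(-0.6260, -1.8837, -0.4097)
step 3: x0=(-0.6784, -1.4809, -1.2686) x1=(-0.6240, -1.8759, -0.3690)
step 4: x0=(-0.7012, -1.4577, -1.3019) x1=(-0.6220, -1.8682, -0.3280)
step 5: x0=(-0.7240, -1.4344, -1.3353) x1=(-0.6199, -1.8605, -0.2868)
step 6: x0=(-0.7469, -1.4111, -1.3687) x1=(-0.6179, -1.8529, -0.2456)
step 7: x0=(-0.7697, -1.3879, -1.4021) x1=(-0.6159, -1.8452, -0.2044)
step 8: x0=(-0.7925, -1.3647, -1.4353) x1=(-0.6139, -1.8374, -0.1635)
step 9: x0=(-0.8153, -1.3415, -1.4684) x1=(-0.6119, -1.8296, -0.1229)
step 10: x0=(-0.8380, -1.3185, -1.5011) x1=(-0.6100, -1.8215, -0.0827)
step 11: x0=(-0.8607, -1.2956, -1.5335) x1=(-0.6082, -1.8133, -0.0431)
step 12: x0=(-0.8833, -1.2728, -1.5655) x1=(-0.6065, -1.8048, -0.0042)
step 13: x0=(-0.9058, -1.2503, -1.5970) x1=(-0.6050, -1.7961, 0.0339)
step 14: x0=(-0.9282, -1.2279, -1.6279) x1=(-0.6036, -1.7870, 0.0711)
step 15: x0=(-0.9505, -1.2057, -1.6581) x1=(-0.6024, -1.7777, 0.1073)
step 16: x0=(-0.9726, -1.1837, -1.6876) x1=(-0.6015, -1.7679, 0.1424)
step 17: x0=(-0.9946, -1.1620, -1.7164) x1=(-0.6008, -1.7578, 0.1762)
step 18: x0=(-1.0164, -1.1406, -1.7443) x1=(-0.6003, -1.7472, 0.2087)
step 19: x0=(-1.0380, -1.1195, -1.7712) x1=(-0.6002, -1.7362, 0.2397)
step 20: x0=(-1.0594, -1.0986, -1.7972) x1=(-0.6004, -1.7247, 0.2692)
step 21: x0=(-1.0806, -1.0781, -1.8222) x1=(-0.6010, -1.7127, 0.2970)
step 22: x0=(-1.1015, -1.0579, -1.8461) x1=(-0.6020, -1.7002, 0.3232)
step 23: x0=(-1.1222, -1.0380, -1.8688) x1=(-0.6033, -1.6872, 0.3475)
step 24: x0=(-1.1425, -1.0185, -1.8904) x1=(-0.6052, -1.6736, 0.3700)
step 25: x0=(-1.1626, -0.9993, -1.9107) x1=(-0.6075, -1.6594, 0.3905)
step 26: x0=(-1.1824, -0.9805, -1.9297) x1=(-0.6102, -1.6447, 0.4089)
step 27: x0=(-1.2019, -0.9621, -1.9475) x1=(-0.6135, -1.6294, 0.4253)
step 28: x0=(-1.2210, -0.9441, -1.9638) x1=(-0.6173, -1.6135, 0.4396)

2.5669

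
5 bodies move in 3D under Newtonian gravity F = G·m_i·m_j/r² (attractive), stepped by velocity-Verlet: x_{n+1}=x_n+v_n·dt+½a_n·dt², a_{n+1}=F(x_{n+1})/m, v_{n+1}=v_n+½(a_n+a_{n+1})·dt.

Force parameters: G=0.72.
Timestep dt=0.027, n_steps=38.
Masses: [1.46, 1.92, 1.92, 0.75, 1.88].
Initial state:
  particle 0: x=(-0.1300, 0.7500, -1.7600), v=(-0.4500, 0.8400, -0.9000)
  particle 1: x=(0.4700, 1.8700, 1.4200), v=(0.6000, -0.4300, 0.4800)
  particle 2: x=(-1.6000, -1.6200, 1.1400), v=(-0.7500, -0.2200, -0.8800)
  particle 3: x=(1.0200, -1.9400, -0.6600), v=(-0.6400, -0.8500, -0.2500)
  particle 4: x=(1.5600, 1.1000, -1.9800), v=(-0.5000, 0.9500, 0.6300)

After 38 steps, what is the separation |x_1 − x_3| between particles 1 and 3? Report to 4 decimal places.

4.9317

step 0: x0=(-0.1300, 0.7500, -1.7600) x1=(0.4700, 1.8700, 1.4200) x2=(-1.6000, -1.6200, 1.1400) x3=(1.0200, -1.9400, -0.6600) x4=(1.5600, 1.1000, -1.9800)
step 1: x0=(-0.1420, 0.7727, -1.7843) x1=(0.4862, 1.8583, 1.4329) x2=(-1.6202, -1.6259, 1.1162) x3=(1.0027, -1.9628, -0.6667) x4=(1.5464, 1.1256, -1.9629)
step 2: x0=(-0.1536, 0.7954, -1.8084) x1=(0.5024, 1.8466, 1.4456) x2=(-1.6403, -1.6317, 1.0923) x3=(0.9852, -1.9855, -0.6735) x4=(1.5324, 1.1511, -1.9457)
step 3: x0=(-0.1650, 0.8181, -1.8324) x1=(0.5185, 1.8347, 1.4582) x2=(-1.6603, -1.6374, 1.0684) x3=(0.9677, -2.0079, -0.6802) x4=(1.5182, 1.1766, -1.9284)
step 4: x0=(-0.1760, 0.8409, -1.8564) x1=(0.5346, 1.8227, 1.4707) x2=(-1.6802, -1.6430, 1.0444) x3=(0.9501, -2.0302, -0.6868) x4=(1.5036, 1.2019, -1.9109)
step 5: x0=(-0.1867, 0.8637, -1.8802) x1=(0.5508, 1.8107, 1.4830) x2=(-1.7000, -1.6485, 1.0203) x3=(0.9323, -2.0523, -0.6935) x4=(1.4888, 1.2272, -1.8933)
step 6: x0=(-0.1970, 0.8865, -1.9038) x1=(0.5669, 1.7985, 1.4952) x2=(-1.7197, -1.6540, 0.9962) x3=(0.9145, -2.0741, -0.7001) x4=(1.4736, 1.2523, -1.8756)
step 7: x0=(-0.2070, 0.9093, -1.9274) x1=(0.5829, 1.7862, 1.5072) x2=(-1.7392, -1.6593, 0.9720) x3=(0.8966, -2.0958, -0.7067) x4=(1.4581, 1.2774, -1.8579)
step 8: x0=(-0.2166, 0.9322, -1.9508) x1=(0.5990, 1.7739, 1.5190) x2=(-1.7587, -1.6645, 0.9477) x3=(0.8786, -2.1173, -0.7132) x4=(1.4424, 1.3023, -1.8400)
step 9: x0=(-0.2260, 0.9551, -1.9741) x1=(0.6150, 1.7615, 1.5307) x2=(-1.7781, -1.6697, 0.9233) x3=(0.8604, -2.1386, -0.7198) x4=(1.4263, 1.3272, -1.8220)
step 10: x0=(-0.2350, 0.9780, -1.9972) x1=(0.6310, 1.7490, 1.5423) x2=(-1.7974, -1.6748, 0.8989) x3=(0.8422, -2.1598, -0.7263) x4=(1.4099, 1.3520, -1.8039)
step 11: x0=(-0.2436, 1.0010, -2.0201) x1=(0.6470, 1.7364, 1.5537) x2=(-1.8165, -1.6797, 0.8745) x3=(0.8239, -2.1807, -0.7327) x4=(1.3933, 1.3767, -1.7858)
step 12: x0=(-0.2519, 1.0239, -2.0429) x1=(0.6629, 1.7237, 1.5650) x2=(-1.8356, -1.6846, 0.8500) x3=(0.8055, -2.2015, -0.7391) x4=(1.3763, 1.4013, -1.7676)
step 13: x0=(-0.2599, 1.0469, -2.0655) x1=(0.6788, 1.7109, 1.5761) x2=(-1.8545, -1.6895, 0.8254) x3=(0.7870, -2.2221, -0.7455) x4=(1.3590, 1.4257, -1.7493)
step 14: x0=(-0.2675, 1.0700, -2.0880) x1=(0.6947, 1.6981, 1.5871) x2=(-1.8734, -1.6942, 0.8007) x3=(0.7684, -2.2426, -0.7519) x4=(1.3414, 1.4501, -1.7309)
step 15: x0=(-0.2749, 1.0930, -2.1102) x1=(0.7106, 1.6852, 1.5979) x2=(-1.8921, -1.6988, 0.7761) x3=(0.7497, -2.2628, -0.7582) x4=(1.3235, 1.4744, -1.7125)
step 16: x0=(-0.2818, 1.1161, -2.1323) x1=(0.7264, 1.6722, 1.6085) x2=(-1.9108, -1.7034, 0.7513) x3=(0.7309, -2.2829, -0.7644) x4=(1.3053, 1.4986, -1.6941)
step 17: x0=(-0.2885, 1.1392, -2.1542) x1=(0.7422, 1.6592, 1.6190) x2=(-1.9293, -1.7079, 0.7265) x3=(0.7120, -2.3028, -0.7706) x4=(1.2869, 1.5226, -1.6756)
step 18: x0=(-0.2948, 1.1624, -2.1758) x1=(0.7580, 1.6461, 1.6294) x2=(-1.9477, -1.7122, 0.7016) x3=(0.6930, -2.3226, -0.7768) x4=(1.2681, 1.5466, -1.6571)
step 19: x0=(-0.3008, 1.1855, -2.1973) x1=(0.7737, 1.6329, 1.6395) x2=(-1.9661, -1.7166, 0.6767) x3=(0.6740, -2.3422, -0.7830) x4=(1.2490, 1.5705, -1.6385)
step 20: x0=(-0.3065, 1.2087, -2.2185) x1=(0.7894, 1.6196, 1.6496) x2=(-1.9843, -1.7208, 0.6518) x3=(0.6548, -2.3616, -0.7890) x4=(1.2297, 1.5942, -1.6200)
step 21: x0=(-0.3119, 1.2320, -2.2396) x1=(0.8051, 1.6063, 1.6595) x2=(-2.0024, -1.7249, 0.6268) x3=(0.6355, -2.3808, -0.7951) x4=(1.2101, 1.6179, -1.6014)
step 22: x0=(-0.3169, 1.2552, -2.2603) x1=(0.8207, 1.5930, 1.6692) x2=(-2.0204, -1.7290, 0.6017) x3=(0.6162, -2.3999, -0.8011) x4=(1.1902, 1.6414, -1.5827)
step 23: x0=(-0.3217, 1.2785, -2.2809) x1=(0.8364, 1.5796, 1.6788) x2=(-2.0383, -1.7330, 0.5766) x3=(0.5967, -2.4189, -0.8070) x4=(1.1700, 1.6648, -1.5641)
step 24: x0=(-0.3261, 1.3018, -2.3012) x1=(0.8519, 1.5661, 1.6882) x2=(-2.0561, -1.7369, 0.5515) x3=(0.5772, -2.4376, -0.8130) x4=(1.1495, 1.6882, -1.5455)
step 25: x0=(-0.3303, 1.3252, -2.3213) x1=(0.8675, 1.5526, 1.6974) x2=(-2.0738, -1.7408, 0.5263) x3=(0.5576, -2.4563, -0.8188) x4=(1.1288, 1.7114, -1.5269)
step 26: x0=(-0.3341, 1.3485, -2.3411) x1=(0.8830, 1.5391, 1.7065) x2=(-2.0914, -1.7446, 0.5010) x3=(0.5378, -2.4747, -0.8246) x4=(1.1079, 1.7345, -1.5083)
step 27: x0=(-0.3377, 1.3719, -2.3606) x1=(0.8984, 1.5255, 1.7155) x2=(-2.1089, -1.7482, 0.4757) x3=(0.5180, -2.4930, -0.8304) x4=(1.0866, 1.7575, -1.4897)
step 28: x0=(-0.3410, 1.3953, -2.3799) x1=(0.9139, 1.5118, 1.7242) x2=(-2.1263, -1.7519, 0.4504) x3=(0.4981, -2.5112, -0.8361) x4=(1.0652, 1.7803, -1.4711)
step 29: x0=(-0.3440, 1.4188, -2.3990) x1=(0.9292, 1.4982, 1.7329) x2=(-2.1435, -1.7554, 0.4250) x3=(0.4781, -2.5292, -0.8418) x4=(1.0435, 1.8031, -1.4525)
step 30: x0=(-0.3467, 1.4422, -2.4177) x1=(0.9446, 1.4844, 1.7413) x2=(-2.1607, -1.7589, 0.3996) x3=(0.4580, -2.5470, -0.8474) x4=(1.0215, 1.8257, -1.4340)
step 31: x0=(-0.3492, 1.4657, -2.4362) x1=(0.9599, 1.4707, 1.7496) x2=(-2.1777, -1.7623, 0.3742) x3=(0.4378, -2.5647, -0.8530) x4=(0.9993, 1.8483, -1.4155)
step 32: x0=(-0.3514, 1.4892, -2.4544) x1=(0.9751, 1.4569, 1.7578) x2=(-2.1947, -1.7656, 0.3487) x3=(0.4175, -2.5823, -0.8585) x4=(0.9769, 1.8707, -1.3970)
step 33: x0=(-0.3534, 1.5127, -2.4723) x1=(0.9904, 1.4431, 1.7658) x2=(-2.2115, -1.7689, 0.3231) x3=(0.3971, -2.5997, -0.8640) x4=(0.9543, 1.8930, -1.3786)
step 34: x0=(-0.3552, 1.5363, -2.4900) x1=(1.0055, 1.4292, 1.7736) x2=(-2.2283, -1.7721, 0.2976) x3=(0.3766, -2.6169, -0.8694) x4=(0.9314, 1.9152, -1.3602)
step 35: x0=(-0.3566, 1.5599, -2.5073) x1=(1.0207, 1.4153, 1.7813) x2=(-2.2449, -1.7752, 0.2720) x3=(0.3561, -2.6340, -0.8748) x4=(0.9084, 1.9373, -1.3419)
step 36: x0=(-0.3579, 1.5834, -2.5244) x1=(1.0357, 1.4014, 1.7889) x2=(-2.2615, -1.7783, 0.2463) x3=(0.3354, -2.6510, -0.8801) x4=(0.8851, 1.9592, -1.3236)
step 37: x0=(-0.3590, 1.6070, -2.5411) x1=(1.0508, 1.3875, 1.7962) x2=(-2.2779, -1.7813, 0.2207) x3=(0.3146, -2.6678, -0.8854) x4=(0.8617, 1.9811, -1.3054)
step 38: x0=(-0.3598, 1.6306, -2.5576) x1=(1.0657, 1.3736, 1.8035) x2=(-2.2942, -1.7842, 0.1950) x3=(0.2938, -2.6844, -0.8907) x4=(0.8380, 2.0028, -1.2872)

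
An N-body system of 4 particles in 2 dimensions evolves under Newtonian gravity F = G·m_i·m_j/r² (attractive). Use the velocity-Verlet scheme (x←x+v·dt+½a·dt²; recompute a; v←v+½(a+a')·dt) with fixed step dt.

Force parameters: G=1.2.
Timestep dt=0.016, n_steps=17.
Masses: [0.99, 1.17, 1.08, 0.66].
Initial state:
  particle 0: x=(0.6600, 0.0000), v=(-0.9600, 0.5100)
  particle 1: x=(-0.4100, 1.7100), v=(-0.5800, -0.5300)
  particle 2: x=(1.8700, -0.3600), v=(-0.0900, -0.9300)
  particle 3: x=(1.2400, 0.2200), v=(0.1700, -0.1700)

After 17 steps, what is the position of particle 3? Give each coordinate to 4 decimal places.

(1.2281, 0.1136)

step 0: x0=(0.6600, 0.0000) x1=(-0.4100, 1.7100) x2=(1.8700, -0.3600) x3=(1.2400, 0.2200)
step 1: x0=(0.6450, 0.0083) x1=(-0.4192, 1.7015) x2=(1.8684, -0.3747) x3=(1.2425, 0.2170)
step 2: x0=(0.6305, 0.0167) x1=(-0.4284, 1.6928) x2=(1.8663, -0.3892) x3=(1.2445, 0.2135)
step 3: x0=(0.6167, 0.0253) x1=(-0.4374, 1.6840) x2=(1.8639, -0.4034) x3=(1.2461, 0.2095)
step 4: x0=(0.6035, 0.0341) x1=(-0.4463, 1.6752) x2=(1.8610, -0.4174) x3=(1.2473, 0.2051)
step 5: x0=(0.5908, 0.0430) x1=(-0.4552, 1.6662) x2=(1.8578, -0.4310) x3=(1.2481, 0.2002)
step 6: x0=(0.5787, 0.0520) x1=(-0.4639, 1.6570) x2=(1.8543, -0.4444) x3=(1.2485, 0.1949)
step 7: x0=(0.5671, 0.0611) x1=(-0.4726, 1.6478) x2=(1.8503, -0.4576) x3=(1.2485, 0.1892)
step 8: x0=(0.5561, 0.0703) x1=(-0.4811, 1.6384) x2=(1.8461, -0.4704) x3=(1.2481, 0.1831)
step 9: x0=(0.5455, 0.0796) x1=(-0.4895, 1.6290) x2=(1.8414, -0.4830) x3=(1.2473, 0.1767)
step 10: x0=(0.5355, 0.0890) x1=(-0.4979, 1.6194) x2=(1.8365, -0.4953) x3=(1.2461, 0.1699)
step 11: x0=(0.5259, 0.0984) x1=(-0.5061, 1.6097) x2=(1.8312, -0.5073) x3=(1.2446, 0.1628)
step 12: x0=(0.5168, 0.1079) x1=(-0.5142, 1.5998) x2=(1.8256, -0.5190) x3=(1.2427, 0.1553)
step 13: x0=(0.5082, 0.1175) x1=(-0.5222, 1.5899) x2=(1.8196, -0.5305) x3=(1.2405, 0.1475)
step 14: x0=(0.5000, 0.1271) x1=(-0.5301, 1.5798) x2=(1.8134, -0.5417) x3=(1.2379, 0.1395)
step 15: x0=(0.4922, 0.1367) x1=(-0.5379, 1.5696) x2=(1.8068, -0.5526) x3=(1.2350, 0.1311)
step 16: x0=(0.4849, 0.1463) x1=(-0.5456, 1.5592) x2=(1.7999, -0.5632) x3=(1.2317, 0.1225)
step 17: x0=(0.4780, 0.1560) x1=(-0.5532, 1.5487) x2=(1.7927, -0.5735) x3=(1.2281, 0.1136)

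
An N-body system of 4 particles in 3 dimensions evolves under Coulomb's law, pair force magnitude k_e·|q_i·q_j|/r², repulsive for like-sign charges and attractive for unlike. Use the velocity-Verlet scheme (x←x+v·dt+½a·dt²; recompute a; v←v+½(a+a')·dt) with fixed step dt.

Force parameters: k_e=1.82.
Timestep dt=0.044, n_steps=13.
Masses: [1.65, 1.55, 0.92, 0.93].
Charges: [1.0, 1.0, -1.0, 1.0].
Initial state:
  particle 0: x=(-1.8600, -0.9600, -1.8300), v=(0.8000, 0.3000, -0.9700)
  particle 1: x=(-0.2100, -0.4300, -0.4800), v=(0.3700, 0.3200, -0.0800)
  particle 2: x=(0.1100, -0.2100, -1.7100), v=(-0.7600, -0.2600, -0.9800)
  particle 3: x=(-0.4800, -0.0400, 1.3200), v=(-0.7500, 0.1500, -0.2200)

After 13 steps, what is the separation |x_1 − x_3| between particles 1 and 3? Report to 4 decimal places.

2.1721

step 0: x0=(-1.8600, -0.9600, -1.8300) x1=(-0.2100, -0.4300, -0.4800) x2=(0.1100, -0.2100, -1.7100) x3=(-0.4800, -0.0400, 1.3200)
step 1: x0=(-1.8248, -0.9468, -1.8729) x1=(-0.1933, -0.4158, -0.4843) x2=(0.0758, -0.2218, -1.7519) x3=(-0.5130, -0.0333, 1.3108)
step 2: x0=(-1.7895, -0.9335, -1.9161) x1=(-0.1759, -0.4015, -0.4903) x2=(0.0403, -0.2342, -1.7912) x3=(-0.5460, -0.0262, 1.3025)
step 3: x0=(-1.7540, -0.9203, -1.9598) x1=(-0.1578, -0.3870, -0.4979) x2=(0.0034, -0.2472, -1.8281) x3=(-0.5790, -0.0190, 1.2952)
step 4: x0=(-1.7183, -0.9069, -2.0039) x1=(-0.1391, -0.3723, -0.5070) x2=(-0.0349, -0.2608, -1.8627) x3=(-0.6121, -0.0114, 1.2888)
step 5: x0=(-1.6824, -0.8934, -2.0483) x1=(-0.1199, -0.3576, -0.5176) x2=(-0.0744, -0.2749, -1.8949) x3=(-0.6453, -0.0036, 1.2833)
step 6: x0=(-1.6462, -0.8799, -2.0931) x1=(-0.1001, -0.3429, -0.5297) x2=(-0.1153, -0.2896, -1.9249) x3=(-0.6787, 0.0044, 1.2787)
step 7: x0=(-1.6095, -0.8662, -2.1383) x1=(-0.0798, -0.3281, -0.5432) x2=(-0.1575, -0.3049, -1.9527) x3=(-0.7122, 0.0127, 1.2749)
step 8: x0=(-1.5724, -0.8523, -2.1838) x1=(-0.0591, -0.3133, -0.5581) x2=(-0.2011, -0.3207, -1.9784) x3=(-0.7459, 0.0211, 1.2721)
step 9: x0=(-1.5347, -0.8382, -2.2297) x1=(-0.0381, -0.2984, -0.5743) x2=(-0.2462, -0.3370, -2.0022) x3=(-0.7798, 0.0298, 1.2700)
step 10: x0=(-1.4963, -0.8238, -2.2758) x1=(-0.0167, -0.2836, -0.5918) x2=(-0.2928, -0.3540, -2.0241) x3=(-0.8140, 0.0386, 1.2687)
step 11: x0=(-1.4570, -0.8092, -2.3221) x1=(0.0050, -0.2689, -0.6106) x2=(-0.3413, -0.3717, -2.0444) x3=(-0.8484, 0.0476, 1.2682)
step 12: x0=(-1.4168, -0.7941, -2.3685) x1=(0.0269, -0.2542, -0.6305) x2=(-0.3916, -0.3901, -2.0632) x3=(-0.8830, 0.0568, 1.2684)
step 13: x0=(-1.3753, -0.7786, -2.4149) x1=(0.0491, -0.2395, -0.6515) x2=(-0.4441, -0.4093, -2.0808) x3=(-0.9180, 0.0661, 1.2693)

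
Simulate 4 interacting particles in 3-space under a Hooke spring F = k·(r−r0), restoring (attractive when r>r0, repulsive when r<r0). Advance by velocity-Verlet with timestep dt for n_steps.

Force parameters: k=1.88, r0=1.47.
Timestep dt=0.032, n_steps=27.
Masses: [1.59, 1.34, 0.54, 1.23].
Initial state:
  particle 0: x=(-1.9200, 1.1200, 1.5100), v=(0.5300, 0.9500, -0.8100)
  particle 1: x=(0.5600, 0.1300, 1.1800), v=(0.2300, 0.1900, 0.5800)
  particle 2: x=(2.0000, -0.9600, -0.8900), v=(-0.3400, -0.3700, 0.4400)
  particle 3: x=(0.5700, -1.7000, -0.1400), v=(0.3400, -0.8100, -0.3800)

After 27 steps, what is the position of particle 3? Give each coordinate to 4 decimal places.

(0.1946, -1.0857, 0.2261)

step 0: x0=(-1.9200, 1.1200, 1.5100) x1=(0.5600, 0.1300, 1.1800) x2=(2.0000, -0.9600, -0.8900) x3=(0.5700, -1.7000, -0.1400)
step 1: x0=(-1.8997, 1.1481, 1.4823) x1=(0.5670, 0.1356, 1.1976) x2=(1.9825, -0.9685, -0.8709) x3=(0.5798, -1.7239, -0.1511)
step 2: x0=(-1.8728, 1.1717, 1.4512) x1=(0.5734, 0.1401, 1.2134) x2=(1.9522, -0.9703, -0.8421) x3=(0.5875, -1.7437, -0.1599)
step 3: x0=(-1.8394, 1.1905, 1.4167) x1=(0.5791, 0.1436, 1.2272) x2=(1.9093, -0.9654, -0.8039) x3=(0.5929, -1.7592, -0.1665)
step 4: x0=(-1.7997, 1.2047, 1.3791) x1=(0.5842, 0.1460, 1.2391) x2=(1.8544, -0.9536, -0.7566) x3=(0.5962, -1.7706, -0.1708)
step 5: x0=(-1.7537, 1.2142, 1.3383) x1=(0.5885, 0.1473, 1.2491) x2=(1.7881, -0.9350, -0.7007) x3=(0.5972, -1.7776, -0.1727)
step 6: x0=(-1.7018, 1.2191, 1.2947) x1=(0.5922, 0.1476, 1.2571) x2=(1.7112, -0.9098, -0.6369) x3=(0.5959, -1.7805, -0.1723)
step 7: x0=(-1.6442, 1.2194, 1.2483) x1=(0.5951, 0.1468, 1.2633) x2=(1.6245, -0.8780, -0.5658) x3=(0.5924, -1.7791, -0.1696)
step 8: x0=(-1.5811, 1.2151, 1.1994) x1=(0.5972, 0.1450, 1.2677) x2=(1.5289, -0.8398, -0.4880) x3=(0.5866, -1.7737, -0.1646)
step 9: x0=(-1.5130, 1.2065, 1.1482) x1=(0.5985, 0.1423, 1.2704) x2=(1.4254, -0.7955, -0.4044) x3=(0.5786, -1.7643, -0.1574)
step 10: x0=(-1.4401, 1.1937, 1.0949) x1=(0.5991, 0.1388, 1.2715) x2=(1.3148, -0.7454, -0.3157) x3=(0.5683, -1.7510, -0.1480)
step 11: x0=(-1.3628, 1.1769, 1.0398) x1=(0.5988, 0.1344, 1.2713) x2=(1.1982, -0.6897, -0.2226) x3=(0.5560, -1.7341, -0.1365)
step 12: x0=(-1.2816, 1.1562, 0.9830) x1=(0.5977, 0.1293, 1.2697) x2=(1.0764, -0.6290, -0.1261) x3=(0.5418, -1.7137, -0.1231)
step 13: x0=(-1.1968, 1.1319, 0.9248) x1=(0.5957, 0.1237, 1.2671) x2=(0.9504, -0.5638, -0.0268) x3=(0.5257, -1.6899, -0.1078)
step 14: x0=(-1.1089, 1.1042, 0.8655) x1=(0.5930, 0.1175, 1.2636) x2=(0.8208, -0.4946, 0.0742) x3=(0.5079, -1.6630, -0.0909)
step 15: x0=(-1.0184, 1.0736, 0.8052) x1=(0.5896, 0.1108, 1.2594) x2=(0.6886, -0.4223, 0.1763) x3=(0.4887, -1.6331, -0.0725)
step 16: x0=(-0.9255, 1.0401, 0.7442) x1=(0.5855, 0.1039, 1.2547) x2=(0.5542, -0.3476, 0.2786) x3=(0.4681, -1.6003, -0.0527)
step 17: x0=(-0.8309, 1.0043, 0.6826) x1=(0.5810, 0.0966, 1.2498) x2=(0.4183, -0.2715, 0.3802) x3=(0.4465, -1.5647, -0.0317)
step 18: x0=(-0.7350, 0.9664, 0.6207) x1=(0.5761, 0.0892, 1.2449) x2=(0.2813, -0.1948, 0.4805) x3=(0.4240, -1.5265, -0.0095)
step 19: x0=(-0.6381, 0.9269, 0.5585) x1=(0.5713, 0.0815, 1.2401) x2=(0.1433, -0.1184, 0.5789) x3=(0.4006, -1.4858, 0.0136)
step 20: x0=(-0.5406, 0.8861, 0.4960) x1=(0.5667, 0.0737, 1.2356) x2=(0.0044, -0.0433, 0.6755) x3=(0.3766, -1.4427, 0.0376)
step 21: x0=(-0.4428, 0.8445, 0.4333) x1=(0.5627, 0.0654, 1.2312) x2=(-0.1353, 0.0301, 0.7704) x3=(0.3520, -1.3973, 0.0625)
step 22: x0=(-0.3448, 0.8023, 0.3702) x1=(0.5593, 0.0568, 1.2269) x2=(-0.2761, 0.1011, 0.8645) x3=(0.3269, -1.3498, 0.0882)
step 23: x0=(-0.2466, 0.7599, 0.3066) x1=(0.5565, 0.0478, 1.2227) x2=(-0.4183, 0.1695, 0.9586) x3=(0.3013, -1.3003, 0.1145)
step 24: x0=(-0.1481, 0.7171, 0.2423) x1=(0.5544, 0.0383, 1.2184) x2=(-0.5618, 0.2358, 1.0531) x3=(0.2753, -1.2490, 0.1415)
step 25: x0=(-0.0493, 0.6740, 0.1775) x1=(0.5528, 0.0284, 1.2140) x2=(-0.7064, 0.3002, 1.1480) x3=(0.2489, -1.1960, 0.1691)
step 26: x0=(0.0497, 0.6306, 0.1124) x1=(0.5514, 0.0182, 1.2096) x2=(-0.8511, 0.3631, 1.2425) x3=(0.2220, -1.1415, 0.1973)
step 27: x0=(0.1487, 0.5868, 0.0471) x1=(0.5501, 0.0078, 1.2053) x2=(-0.9947, 0.4243, 1.3359) x3=(0.1946, -1.0857, 0.2261)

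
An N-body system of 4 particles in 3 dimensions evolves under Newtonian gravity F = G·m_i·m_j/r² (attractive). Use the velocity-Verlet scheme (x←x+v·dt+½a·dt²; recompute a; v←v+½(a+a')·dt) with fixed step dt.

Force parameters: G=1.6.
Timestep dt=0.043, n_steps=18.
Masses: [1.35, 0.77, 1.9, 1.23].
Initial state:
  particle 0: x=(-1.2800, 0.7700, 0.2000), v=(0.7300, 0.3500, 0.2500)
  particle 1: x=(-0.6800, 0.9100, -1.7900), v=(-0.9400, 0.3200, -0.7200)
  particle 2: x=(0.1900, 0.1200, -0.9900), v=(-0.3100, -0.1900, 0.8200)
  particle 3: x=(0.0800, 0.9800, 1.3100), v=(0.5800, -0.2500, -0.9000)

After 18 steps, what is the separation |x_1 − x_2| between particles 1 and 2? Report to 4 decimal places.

2.1994

step 0: x0=(-1.2800, 0.7700, 0.2000) x1=(-0.6800, 0.9100, -1.7900) x2=(0.1900, 0.1200, -0.9900) x3=(0.0800, 0.9800, 1.3100)
step 1: x0=(-1.2476, 0.7849, 0.2104) x1=(-0.7197, 0.9230, -1.8196) x2=(0.1759, 0.1124, -0.9545) x3=(0.1044, 0.9690, 1.2704)
step 2: x0=(-1.2130, 0.7995, 0.2203) x1=(-0.7579, 0.9345, -1.8464) x2=(0.1605, 0.1060, -0.9183) x3=(0.1278, 0.9575, 1.2288)
step 3: x0=(-1.1762, 0.8136, 0.2295) x1=(-0.7949, 0.9447, -1.8707) x2=(0.1437, 0.1007, -0.8815) x3=(0.1500, 0.9455, 1.1851)
step 4: x0=(-1.1371, 0.8273, 0.2380) x1=(-0.8306, 0.9537, -1.8924) x2=(0.1255, 0.0966, -0.8438) x3=(0.1709, 0.9329, 1.1394)
step 5: x0=(-1.0955, 0.8405, 0.2458) x1=(-0.8652, 0.9616, -1.9116) x2=(0.1061, 0.0937, -0.8053) x3=(0.1905, 0.9198, 1.0914)
step 6: x0=(-1.0514, 0.8529, 0.2529) x1=(-0.8986, 0.9684, -1.9284) x2=(0.0854, 0.0921, -0.7656) x3=(0.2085, 0.9061, 1.0411)
step 7: x0=(-1.0045, 0.8646, 0.2593) x1=(-0.9309, 0.9743, -1.9428) x2=(0.0634, 0.0919, -0.7248) x3=(0.2248, 0.8917, 0.9883)
step 8: x0=(-0.9548, 0.8754, 0.2649) x1=(-0.9622, 0.9793, -1.9549) x2=(0.0401, 0.0931, -0.6827) x3=(0.2392, 0.8766, 0.9329)
step 9: x0=(-0.9019, 0.8851, 0.2696) x1=(-0.9925, 0.9835, -1.9647) x2=(0.0156, 0.0959, -0.6391) x3=(0.2515, 0.8608, 0.8747)
step 10: x0=(-0.8457, 0.8934, 0.2733) x1=(-1.0217, 0.9869, -1.9723) x2=(-0.0101, 0.1005, -0.5938) x3=(0.2613, 0.8442, 0.8135)
step 11: x0=(-0.7858, 0.9003, 0.2761) x1=(-1.0499, 0.9895, -1.9776) x2=(-0.0370, 0.1070, -0.5466) x3=(0.2683, 0.8267, 0.7490)
step 12: x0=(-0.7218, 0.9052, 0.2777) x1=(-1.0771, 0.9914, -1.9808) x2=(-0.0651, 0.1159, -0.4971) x3=(0.2720, 0.8082, 0.6810)
step 13: x0=(-0.6533, 0.9077, 0.2780) x1=(-1.1032, 0.9927, -1.9818) x2=(-0.0943, 0.1273, -0.4451) x3=(0.2718, 0.7887, 0.6091)
step 14: x0=(-0.5796, 0.9073, 0.2768) x1=(-1.1284, 0.9933, -1.9806) x2=(-0.1244, 0.1419, -0.3901) x3=(0.2666, 0.7680, 0.5329)
step 15: x0=(-0.4998, 0.9031, 0.2738) x1=(-1.1525, 0.9933, -1.9774) x2=(-0.1553, 0.1603, -0.3315) x3=(0.2553, 0.7459, 0.4519)
step 16: x0=(-0.4128, 0.8938, 0.2684) x1=(-1.1756, 0.9927, -1.9720) x2=(-0.1864, 0.1835, -0.2687) x3=(0.2358, 0.7224, 0.3656)
step 17: x0=(-0.3166, 0.8774, 0.2599) x1=(-1.1976, 0.9916, -1.9646) x2=(-0.2170, 0.2130, -0.2006) x3=(0.2049, 0.6974, 0.2733)
step 18: x0=(-0.2083, 0.8502, 0.2465) x1=(-1.2186, 0.9899, -1.9551) x2=(-0.2456, 0.2510, -0.1262) x3=(0.1568, 0.6713, 0.1752)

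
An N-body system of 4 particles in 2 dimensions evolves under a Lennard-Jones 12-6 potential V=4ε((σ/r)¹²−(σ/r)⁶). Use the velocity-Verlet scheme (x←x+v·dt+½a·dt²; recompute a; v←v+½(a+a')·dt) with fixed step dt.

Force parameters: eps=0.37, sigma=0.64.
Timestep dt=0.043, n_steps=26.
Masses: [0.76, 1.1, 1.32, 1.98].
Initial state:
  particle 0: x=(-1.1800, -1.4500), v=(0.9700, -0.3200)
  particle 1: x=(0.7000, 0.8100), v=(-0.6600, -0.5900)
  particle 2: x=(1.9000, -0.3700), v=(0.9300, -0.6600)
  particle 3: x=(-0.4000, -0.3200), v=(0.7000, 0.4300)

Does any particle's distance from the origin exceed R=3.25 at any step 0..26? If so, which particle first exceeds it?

no

step 0: x0=(-1.1800, -1.4500) x1=(0.7000, 0.8100) x2=(1.9000, -0.3700) x3=(-0.4000, -0.3200)
step 1: x0=(-1.1382, -1.4637) x1=(0.6716, 0.7846) x2=(1.9400, -0.3984) x3=(-0.3699, -0.3015)
step 2: x0=(-1.0964, -1.4773) x1=(0.6432, 0.7592) x2=(1.9799, -0.4267) x3=(-0.3398, -0.2831)
step 3: x0=(-1.0545, -1.4907) x1=(0.6148, 0.7336) x2=(2.0199, -0.4551) x3=(-0.3097, -0.2646)
step 4: x0=(-1.0125, -1.5041) x1=(0.5862, 0.7080) x2=(2.0598, -0.4834) x3=(-0.2796, -0.2462)
step 5: x0=(-0.9705, -1.5174) x1=(0.5576, 0.6823) x2=(2.0998, -0.5118) x3=(-0.2495, -0.2277)
step 6: x0=(-0.9284, -1.5306) x1=(0.5288, 0.6563) x2=(2.1397, -0.5401) x3=(-0.2192, -0.2091)
step 7: x0=(-0.8863, -1.5437) x1=(0.4998, 0.6301) x2=(2.1796, -0.5684) x3=(-0.1889, -0.1905)
step 8: x0=(-0.8442, -1.5567) x1=(0.4704, 0.6034) x2=(2.2195, -0.5967) x3=(-0.1583, -0.1716)
step 9: x0=(-0.8020, -1.5697) x1=(0.4404, 0.5760) x2=(2.2594, -0.6251) x3=(-0.1275, -0.1523)
step 10: x0=(-0.7598, -1.5826) x1=(0.4096, 0.5475) x2=(2.2993, -0.6534) x3=(-0.0962, -0.1324)
step 11: x0=(-0.7176, -1.5955) x1=(0.3776, 0.5174) x2=(2.3392, -0.6817) x3=(-0.0642, -0.1117)
step 12: x0=(-0.6753, -1.6083) x1=(0.3443, 0.4855) x2=(2.3791, -0.7100) x3=(-0.0315, -0.0900)
step 13: x0=(-0.6330, -1.6210) x1=(0.3134, 0.4572) x2=(2.4190, -0.7383) x3=(-0.0001, -0.0703)
step 14: x0=(-0.5907, -1.6338) x1=(0.3077, 0.4713) x2=(2.4589, -0.7666) x3=(0.0172, -0.0741)
step 15: x0=(-0.5484, -1.6464) x1=(0.3226, 0.5240) x2=(2.4987, -0.7950) x3=(0.0231, -0.0995)
step 16: x0=(-0.5061, -1.6591) x1=(0.3389, 0.5798) x2=(2.5386, -0.8233) x3=(0.0282, -0.1266)
step 17: x0=(-0.4638, -1.6717) x1=(0.3544, 0.6337) x2=(2.5785, -0.8516) x3=(0.0338, -0.1526)
step 18: x0=(-0.4214, -1.6842) x1=(0.3691, 0.6856) x2=(2.6184, -0.8799) x3=(0.0398, -0.1776)
step 19: x0=(-0.3790, -1.6967) x1=(0.3834, 0.7362) x2=(2.6582, -0.9082) x3=(0.0460, -0.2019)
step 20: x0=(-0.3366, -1.7091) x1=(0.3973, 0.7860) x2=(2.6981, -0.9365) x3=(0.0524, -0.2257)
step 21: x0=(-0.2942, -1.7214) x1=(0.4110, 0.8352) x2=(2.7380, -0.9648) x3=(0.0590, -0.2492)
step 22: x0=(-0.2517, -1.7337) x1=(0.4246, 0.8841) x2=(2.7778, -0.9931) x3=(0.0655, -0.2726)
step 23: x0=(-0.2093, -1.7458) x1=(0.4381, 0.9327) x2=(2.8177, -1.0214) x3=(0.0722, -0.2959)
step 24: x0=(-0.1668, -1.7579) x1=(0.4516, 0.9812) x2=(2.8576, -1.0497) x3=(0.0788, -0.3191)
step 25: x0=(-0.1243, -1.7699) x1=(0.4651, 1.0295) x2=(2.8974, -1.0780) x3=(0.0854, -0.3423)
step 26: x0=(-0.0818, -1.7817) x1=(0.4785, 1.0778) x2=(2.9373, -1.1063) x3=(0.0921, -0.3655)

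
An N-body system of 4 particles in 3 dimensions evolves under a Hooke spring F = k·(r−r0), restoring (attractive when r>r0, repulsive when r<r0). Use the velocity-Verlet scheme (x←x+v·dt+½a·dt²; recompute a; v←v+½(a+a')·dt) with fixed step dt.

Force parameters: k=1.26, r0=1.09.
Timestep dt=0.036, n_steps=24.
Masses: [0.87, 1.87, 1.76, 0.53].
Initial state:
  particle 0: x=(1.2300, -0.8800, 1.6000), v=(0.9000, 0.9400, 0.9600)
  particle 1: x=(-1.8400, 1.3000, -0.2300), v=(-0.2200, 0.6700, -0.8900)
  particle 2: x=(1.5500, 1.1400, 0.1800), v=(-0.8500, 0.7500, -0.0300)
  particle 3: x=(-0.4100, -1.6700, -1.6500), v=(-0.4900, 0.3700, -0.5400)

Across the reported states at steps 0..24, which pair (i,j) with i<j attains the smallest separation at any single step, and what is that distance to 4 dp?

step 0: x0=(1.2300, -0.8800, 1.6000) x1=(-1.8400, 1.3000, -0.2300) x2=(1.5500, 1.1400, 0.1800) x3=(-0.4100, -1.6700, -1.6500)
step 1: x0=(1.2593, -0.8441, 1.6304) x1=(-1.8455, 1.3225, -0.2618) x2=(1.5176, 1.1656, 0.1786) x3=(-0.4252, -1.6495, -1.6623)
step 2: x0=(1.2824, -0.8041, 1.6522) x1=(-1.8461, 1.3416, -0.2929) x2=(1.4816, 1.1883, 0.1764) x3=(-0.4355, -1.6147, -1.6604)
step 3: x0=(1.2990, -0.7602, 1.6653) x1=(-1.8419, 1.3575, -0.3233) x2=(1.4422, 1.2083, 0.1734) x3=(-0.4407, -1.5655, -1.6442)
step 4: x0=(1.3090, -0.7123, 1.6696) x1=(-1.8328, 1.3702, -0.3529) x2=(1.3994, 1.2255, 0.1697) x3=(-0.4410, -1.5023, -1.6138)
step 5: x0=(1.3123, -0.6605, 1.6651) x1=(-1.8190, 1.3797, -0.3817) x2=(1.3534, 1.2399, 0.1653) x3=(-0.4363, -1.4253, -1.5697)
step 6: x0=(1.3090, -0.6049, 1.6519) x1=(-1.8005, 1.3862, -0.4095) x2=(1.3042, 1.2518, 0.1602) x3=(-0.4268, -1.3351, -1.5124)
step 7: x0=(1.2991, -0.5456, 1.6301) x1=(-1.7774, 1.3897, -0.4362) x2=(1.2520, 1.2612, 0.1544) x3=(-0.4126, -1.2322, -1.4423)
step 8: x0=(1.2826, -0.4827, 1.6000) x1=(-1.7499, 1.3904, -0.4619) x2=(1.1970, 1.2681, 0.1480) x3=(-0.3940, -1.1174, -1.3603)
step 9: x0=(1.2597, -0.4163, 1.5618) x1=(-1.7180, 1.3884, -0.4864) x2=(1.1392, 1.2728, 0.1410) x3=(-0.3713, -0.9914, -1.2672)
step 10: x0=(1.2305, -0.3466, 1.5159) x1=(-1.6819, 1.3839, -0.5097) x2=(1.0790, 1.2755, 0.1335) x3=(-0.3448, -0.8553, -1.1640)
step 11: x0=(1.1953, -0.2737, 1.4627) x1=(-1.6418, 1.3772, -0.5317) x2=(1.0165, 1.2762, 0.1255) x3=(-0.3148, -0.7099, -1.0517)
step 12: x0=(1.1544, -0.1977, 1.4026) x1=(-1.5979, 1.3683, -0.5524) x2=(0.9518, 1.2752, 0.1170) x3=(-0.2818, -0.5564, -0.9314)
step 13: x0=(1.1080, -0.1188, 1.3362) x1=(-1.5503, 1.3575, -0.5717) x2=(0.8852, 1.2728, 0.1082) x3=(-0.2462, -0.3960, -0.8044)
step 14: x0=(1.0565, -0.0371, 1.2640) x1=(-1.4994, 1.3449, -0.5896) x2=(0.8168, 1.2690, 0.0990) x3=(-0.2084, -0.2297, -0.6718)
step 15: x0=(1.0002, 0.0470, 1.1867) x1=(-1.4452, 1.3309, -0.6061) x2=(0.7469, 1.2642, 0.0897) x3=(-0.1691, -0.0587, -0.5348)
step 16: x0=(0.9397, 0.1335, 1.1049) x1=(-1.3882, 1.3156, -0.6212) x2=(0.6757, 1.2586, 0.0801) x3=(-0.1286, 0.1157, -0.3948)
step 17: x0=(0.8754, 0.2220, 1.0193) x1=(-1.3286, 1.2992, -0.6349) x2=(0.6035, 1.2524, 0.0703) x3=(-0.0876, 0.2924, -0.2527)
step 18: x0=(0.8078, 0.3122, 0.9305) x1=(-1.2665, 1.2818, -0.6473) x2=(0.5304, 1.2460, 0.0604) x3=(-0.0467, 0.4705, -0.1096)
step 19: x0=(0.7374, 0.4040, 0.8393) x1=(-1.2024, 1.2638, -0.6585) x2=(0.4566, 1.2395, 0.0504) x3=(-0.0067, 0.6489, 0.0335)
step 20: x0=(0.6648, 0.4968, 0.7463) x1=(-1.1364, 1.2451, -0.6685) x2=(0.3825, 1.2331, 0.0402) x3=(0.0318, 0.8270, 0.1761)
step 21: x0=(0.5906, 0.5902, 0.6521) x1=(-1.0688, 1.2260, -0.6774) x2=(0.3082, 1.2272, 0.0296) x3=(0.0679, 1.0045, 0.3180)
step 22: x0=(0.5154, 0.6837, 0.5571) x1=(-0.9998, 1.2065, -0.6853) x2=(0.2338, 1.2217, 0.0183) x3=(0.1011, 1.1817, 0.4599)
step 23: x0=(0.4395, 0.7766, 0.4615) x1=(-0.9296, 1.1869, -0.6922) x2=(0.1592, 1.2164, 0.0061) x3=(0.1318, 1.3598, 0.6024)
step 24: x0=(0.3633, 0.8687, 0.3653) x1=(-0.8585, 1.1671, -0.6982) x2=(0.0843, 1.2112, -0.0068) x3=(0.1607, 1.5392, 0.7451)

pair (2,3), distance 0.4365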